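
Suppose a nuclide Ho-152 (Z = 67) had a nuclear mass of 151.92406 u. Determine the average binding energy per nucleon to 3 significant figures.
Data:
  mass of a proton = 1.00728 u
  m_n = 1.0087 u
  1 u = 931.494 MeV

7.99 MeV/nucleon

Total constituent mass: 67 × 1.00728 + 85 × 1.0087 = 153.22726 u
Δm = 153.22726 − 151.92406 = 1.30320 u
Binding energy = Δm·c² = 1.30320 × 931.494 MeV/u = 1213.92 MeV
Per nucleon: 1213.92 / 152 = 7.986 MeV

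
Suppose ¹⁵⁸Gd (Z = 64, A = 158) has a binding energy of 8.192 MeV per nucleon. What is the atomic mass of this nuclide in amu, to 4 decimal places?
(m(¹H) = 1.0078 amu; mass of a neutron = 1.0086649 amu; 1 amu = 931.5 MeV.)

Total binding energy = 158 × 8.192 = 1294.336 MeV
Mass defect = 1294.336 MeV / (931.5 MeV/amu) = 1.389518 amu
Constituent mass = 64(1.0078) + 94(1.0086649) = 159.3137006 amu
Atomic mass = 159.3137006 − 1.389518 = 157.9241826 amu ≈ 157.9242 amu (to 4 decimal places)

157.9242 amu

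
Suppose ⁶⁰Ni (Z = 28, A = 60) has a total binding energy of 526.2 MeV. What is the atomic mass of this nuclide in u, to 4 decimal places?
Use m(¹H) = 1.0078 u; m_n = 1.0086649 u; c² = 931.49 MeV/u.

59.9308 u

Mass defect = 526.2 MeV / (931.49 MeV/u) = 0.564901 u
Constituent mass = 28(1.0078) + 32(1.0086649) = 60.4956768 u
Atomic mass = 60.4956768 − 0.564901 = 59.9307758 u ≈ 59.9308 u (to 4 decimal places)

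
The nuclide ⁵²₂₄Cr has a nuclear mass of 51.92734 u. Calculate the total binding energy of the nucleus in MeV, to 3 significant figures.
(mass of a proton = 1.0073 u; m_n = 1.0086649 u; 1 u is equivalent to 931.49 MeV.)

457 MeV

Mass of separated nucleons = 24(1.0073) + 28(1.0086649) = 24.1752 + 28.2426172 = 52.4178172 u
Δm = 52.4178172 − 51.92734 = 0.4904772 u
E_B = 0.4904772 × 931.49 = 456.875 MeV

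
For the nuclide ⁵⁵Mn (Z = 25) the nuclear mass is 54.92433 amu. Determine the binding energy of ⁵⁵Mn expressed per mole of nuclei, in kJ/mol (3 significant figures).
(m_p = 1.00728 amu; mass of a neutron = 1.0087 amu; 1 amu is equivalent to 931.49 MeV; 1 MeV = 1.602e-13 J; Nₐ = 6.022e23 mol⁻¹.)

Σm = 25·m_p + 30·m_n = 25.18200 + 30.2610 = 55.44300 amu
The mass defect is 55.44300 − 54.92433 = 0.51867 amu.
E_B = 0.51867 × 931.49 = 483.136 MeV
Per nucleus in joules: 483.136 MeV × 1.602e-13 J/MeV = 7.7398e-11 J
Per mole: 7.7398e-11 J × 6.022e23 mol⁻¹ = 4.6609e+13 J/mol

4.66e+10 kJ/mol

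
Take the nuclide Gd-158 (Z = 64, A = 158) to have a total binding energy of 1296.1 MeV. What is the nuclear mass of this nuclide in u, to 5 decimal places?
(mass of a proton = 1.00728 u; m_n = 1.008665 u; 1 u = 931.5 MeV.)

157.88902 u

Mass defect = 1296.1 MeV / (931.5 MeV/u) = 1.3914117 u
Constituent mass = 64(1.00728) + 94(1.008665) = 159.280430 u
Nuclear mass = 159.280430 − 1.3914117 = 157.8890183 u ≈ 157.88902 u (to 5 decimal places)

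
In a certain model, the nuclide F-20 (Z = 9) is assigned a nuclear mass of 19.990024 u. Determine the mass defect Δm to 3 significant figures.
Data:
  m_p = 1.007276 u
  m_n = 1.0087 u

0.171 u

Σm = 9·m_p + 11·m_n = 9.065484 + 11.0957 = 20.161184 u
Mass defect Δm = 20.161184 − 19.990024 = 0.171160 u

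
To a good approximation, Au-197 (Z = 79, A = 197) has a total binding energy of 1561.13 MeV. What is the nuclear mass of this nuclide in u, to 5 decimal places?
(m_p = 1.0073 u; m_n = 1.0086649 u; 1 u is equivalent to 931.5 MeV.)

196.92323 u

Mass defect = 1561.13 MeV / (931.5 MeV/u) = 1.6759313 u
Constituent mass = 79(1.0073) + 118(1.0086649) = 198.5991582 u
Nuclear mass = 198.5991582 − 1.6759313 = 196.9232269 u ≈ 196.92323 u (to 5 decimal places)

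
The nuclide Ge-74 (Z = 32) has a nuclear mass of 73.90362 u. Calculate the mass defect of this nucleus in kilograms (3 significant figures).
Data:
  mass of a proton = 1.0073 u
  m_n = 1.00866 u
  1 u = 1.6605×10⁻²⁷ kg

Total constituent mass: 32 × 1.0073 + 42 × 1.00866 = 74.59732 u
Mass defect Δm = 74.59732 − 73.90362 = 0.69370 u
In SI units: 0.69370 u × 1.6605×10⁻²⁷ kg/u = 1.1519e-27 kg

1.15e-27 kg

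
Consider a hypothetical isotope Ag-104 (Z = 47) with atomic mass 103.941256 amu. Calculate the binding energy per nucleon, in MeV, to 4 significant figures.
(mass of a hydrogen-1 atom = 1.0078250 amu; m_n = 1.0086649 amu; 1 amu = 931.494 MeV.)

8.244 MeV/nucleon

Total constituent mass: 47 × 1.0078250 + 57 × 1.0086649 = 104.8616743 amu
The mass defect is 104.8616743 − 103.941256 = 0.9204183 amu.
Converting to energy: 0.9204183 amu × 931.494 MeV/amu = 857.364 MeV
BE/A = 857.364 MeV / 104 = 8.244 MeV/nucleon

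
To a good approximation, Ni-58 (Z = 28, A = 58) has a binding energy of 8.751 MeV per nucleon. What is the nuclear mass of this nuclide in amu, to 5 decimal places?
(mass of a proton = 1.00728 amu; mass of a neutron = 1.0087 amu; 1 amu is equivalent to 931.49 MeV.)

Total binding energy = 58 × 8.751 = 507.558 MeV
Mass defect = 507.558 MeV / (931.49 MeV/amu) = 0.5448883 amu
Constituent mass = 28(1.00728) + 30(1.0087) = 58.46484 amu
Nuclear mass = 58.46484 − 0.5448883 = 57.9199517 amu ≈ 57.91995 amu (to 5 decimal places)

57.91995 amu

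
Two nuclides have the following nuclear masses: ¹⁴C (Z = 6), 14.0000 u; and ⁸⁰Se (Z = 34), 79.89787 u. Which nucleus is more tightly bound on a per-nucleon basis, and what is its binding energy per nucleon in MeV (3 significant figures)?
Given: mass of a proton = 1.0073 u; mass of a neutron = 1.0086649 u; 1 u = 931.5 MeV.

⁸⁰Se; 8.72 MeV/nucleon

¹⁴C: Σm = 6(1.0073) + 8(1.0086649) = 14.1131192 u; Δm = 0.1131192 u; E_B = 105.37 MeV; E_B/A = 7.526 MeV
⁸⁰Se: Σm = 34(1.0073) + 46(1.0086649) = 80.6467854 u; Δm = 0.7489154 u; E_B = 697.61 MeV; E_B/A = 8.720 MeV
⁸⁰Se has the higher binding energy per nucleon, so it is the more tightly bound nucleus.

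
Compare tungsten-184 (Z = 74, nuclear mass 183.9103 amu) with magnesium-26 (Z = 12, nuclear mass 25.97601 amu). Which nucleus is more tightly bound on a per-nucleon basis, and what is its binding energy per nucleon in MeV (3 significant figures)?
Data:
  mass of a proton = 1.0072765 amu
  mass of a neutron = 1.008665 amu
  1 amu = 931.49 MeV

tungsten-184: Σm = 74(1.0072765) + 110(1.008665) = 185.4916110 amu; Δm = 1.5813110 amu; E_B = 1473.0 MeV; E_B/A = 8.005 MeV
magnesium-26: Σm = 12(1.0072765) + 14(1.008665) = 26.2086280 amu; Δm = 0.2326180 amu; E_B = 216.68 MeV; E_B/A = 8.334 MeV
magnesium-26 has the higher binding energy per nucleon, so it is the more tightly bound nucleus.

magnesium-26; 8.33 MeV/nucleon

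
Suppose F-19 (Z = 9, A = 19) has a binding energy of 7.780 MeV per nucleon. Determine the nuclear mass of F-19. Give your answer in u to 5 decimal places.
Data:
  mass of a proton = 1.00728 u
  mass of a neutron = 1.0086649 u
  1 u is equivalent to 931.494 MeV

Total binding energy = 19 × 7.780 = 147.820 MeV
Mass defect = 147.820 MeV / (931.494 MeV/u) = 0.1586913 u
Constituent mass = 9(1.00728) + 10(1.0086649) = 19.1521690 u
Nuclear mass = 19.1521690 − 0.1586913 = 18.9934777 u ≈ 18.99348 u (to 5 decimal places)

18.99348 u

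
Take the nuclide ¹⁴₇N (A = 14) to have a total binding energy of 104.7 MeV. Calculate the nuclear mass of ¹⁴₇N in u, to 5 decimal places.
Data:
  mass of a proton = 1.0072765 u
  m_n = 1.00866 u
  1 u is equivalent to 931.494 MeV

Mass defect = 104.7 MeV / (931.494 MeV/u) = 0.1124001 u
Constituent mass = 7(1.0072765) + 7(1.00866) = 14.1115555 u
Nuclear mass = 14.1115555 − 0.1124001 = 13.9991554 u ≈ 13.99916 u (to 5 decimal places)

13.99916 u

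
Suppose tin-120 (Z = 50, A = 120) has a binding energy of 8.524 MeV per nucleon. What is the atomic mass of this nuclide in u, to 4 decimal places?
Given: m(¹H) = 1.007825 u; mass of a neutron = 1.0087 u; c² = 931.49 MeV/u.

Total binding energy = 120 × 8.524 = 1022.880 MeV
Mass defect = 1022.880 MeV / (931.49 MeV/u) = 1.098112 u
Constituent mass = 50(1.007825) + 70(1.0087) = 121.000250 u
Atomic mass = 121.000250 − 1.098112 = 119.902138 u ≈ 119.9021 u (to 4 decimal places)

119.9021 u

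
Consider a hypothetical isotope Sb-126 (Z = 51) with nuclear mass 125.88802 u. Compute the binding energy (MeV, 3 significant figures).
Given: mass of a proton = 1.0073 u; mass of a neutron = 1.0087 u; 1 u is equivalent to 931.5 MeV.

With 51 protons and 75 neutrons (A = 126):
Total constituent mass: 51 × 1.0073 + 75 × 1.0087 = 127.0248 u
Mass defect Δm = 127.0248 − 125.88802 = 1.13678 u
Binding energy = Δm·c² = 1.13678 × 931.5 MeV/u = 1058.91 MeV

1060 MeV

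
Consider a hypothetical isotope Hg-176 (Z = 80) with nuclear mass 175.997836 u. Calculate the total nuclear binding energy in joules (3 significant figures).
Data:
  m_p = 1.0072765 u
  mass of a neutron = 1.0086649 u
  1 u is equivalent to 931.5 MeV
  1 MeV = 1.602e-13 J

Z = 80, so N = A − Z = 176 − 80 = 96.
Total constituent mass: 80 × 1.0072765 + 96 × 1.0086649 = 177.4139504 u
Mass defect Δm = 177.4139504 − 175.997836 = 1.4161144 u
E_B = 1.4161144 × 931.5 = 1319.11 MeV
In joules: 1319.11 MeV × 1.602e-13 J/MeV = 2.1132e-10 J

2.11e-10 J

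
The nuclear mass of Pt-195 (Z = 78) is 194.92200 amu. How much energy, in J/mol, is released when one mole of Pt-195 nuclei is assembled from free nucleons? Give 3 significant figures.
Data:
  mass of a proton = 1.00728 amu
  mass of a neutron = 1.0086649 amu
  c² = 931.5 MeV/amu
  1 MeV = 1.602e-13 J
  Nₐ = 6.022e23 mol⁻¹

The nucleus contains 78 protons and 195 − 78 = 117 neutrons.
Σm = 78·m_p + 117·m_n = 78.56784 + 118.0137933 = 196.5816333 amu
Δm = 196.5816333 − 194.92200 = 1.6596333 amu
Converting to energy: 1.6596333 amu × 931.5 MeV/amu = 1545.95 MeV
Per nucleus in joules: 1545.95 MeV × 1.602e-13 J/MeV = 2.4766e-10 J
Per mole: 2.4766e-10 J × 6.022e23 mol⁻¹ = 1.4914e+14 J/mol

1.49e+14 J/mol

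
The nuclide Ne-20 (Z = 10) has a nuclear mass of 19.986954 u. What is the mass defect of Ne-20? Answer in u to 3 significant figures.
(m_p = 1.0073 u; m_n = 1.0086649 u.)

0.173 u

Z = 10, so N = A − Z = 20 − 10 = 10.
Σm = 10·m_p + 10·m_n = 10.0730 + 10.0866490 = 20.1596490 u
Mass defect Δm = 20.1596490 − 19.986954 = 0.1726950 u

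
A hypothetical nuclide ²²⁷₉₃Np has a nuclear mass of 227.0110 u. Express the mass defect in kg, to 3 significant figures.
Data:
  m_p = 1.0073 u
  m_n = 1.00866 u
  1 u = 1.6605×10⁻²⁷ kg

3.04e-27 kg

Σm = 93·m_p + 134·m_n = 93.6789 + 135.16044 = 228.83934 u
Mass defect Δm = 228.83934 − 227.0110 = 1.82834 u
In SI units: 1.82834 u × 1.6605×10⁻²⁷ kg/u = 3.0360e-27 kg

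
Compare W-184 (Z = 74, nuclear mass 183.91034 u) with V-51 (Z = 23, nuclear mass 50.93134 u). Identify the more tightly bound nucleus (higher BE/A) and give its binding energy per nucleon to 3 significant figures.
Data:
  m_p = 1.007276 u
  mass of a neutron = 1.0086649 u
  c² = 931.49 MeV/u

W-184: Σm = 74(1.007276) + 110(1.0086649) = 185.4915630 u; Δm = 1.5812230 u; E_B = 1472.9 MeV; E_B/A = 8.0049 MeV
V-51: Σm = 23(1.007276) + 28(1.0086649) = 51.4099652 u; Δm = 0.4786252 u; E_B = 445.83 MeV; E_B/A = 8.742 MeV
V-51 has the higher binding energy per nucleon, so it is the more tightly bound nucleus.

V-51; 8.74 MeV/nucleon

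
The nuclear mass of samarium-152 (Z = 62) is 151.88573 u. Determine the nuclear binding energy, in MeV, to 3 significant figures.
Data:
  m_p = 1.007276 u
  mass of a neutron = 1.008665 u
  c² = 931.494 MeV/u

Σm = 62·m_p + 90·m_n = 62.451112 + 90.779850 = 153.230962 u
Δm = 153.230962 − 151.88573 = 1.345232 u
Binding energy = Δm·c² = 1.345232 × 931.494 MeV/u = 1253.08 MeV

1250 MeV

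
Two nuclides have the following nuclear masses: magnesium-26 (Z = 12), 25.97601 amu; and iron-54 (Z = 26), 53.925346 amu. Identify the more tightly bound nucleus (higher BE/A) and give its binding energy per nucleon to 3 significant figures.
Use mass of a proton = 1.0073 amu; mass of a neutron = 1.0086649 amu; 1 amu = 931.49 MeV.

magnesium-26: Σm = 12(1.0073) + 14(1.0086649) = 26.2089086 amu; Δm = 0.2328986 amu; E_B = 216.94 MeV; E_B/A = 8.344 MeV
iron-54: Σm = 26(1.0073) + 28(1.0086649) = 54.4324172 amu; Δm = 0.5070712 amu; E_B = 472.33 MeV; E_B/A = 8.747 MeV
iron-54 has the higher binding energy per nucleon, so it is the more tightly bound nucleus.

iron-54; 8.75 MeV/nucleon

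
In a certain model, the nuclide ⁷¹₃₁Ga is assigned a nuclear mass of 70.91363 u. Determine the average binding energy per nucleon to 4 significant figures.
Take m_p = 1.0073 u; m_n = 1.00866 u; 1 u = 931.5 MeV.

The nucleus contains 31 protons and 71 − 31 = 40 neutrons.
Mass of separated nucleons = 31(1.0073) + 40(1.00866) = 31.2263 + 40.34640 = 71.57270 u
Mass defect Δm = 71.57270 − 70.91363 = 0.65907 u
Binding energy = Δm·c² = 0.65907 × 931.5 MeV/u = 613.924 MeV
Per nucleon: 613.924 / 71 = 8.647 MeV

8.647 MeV/nucleon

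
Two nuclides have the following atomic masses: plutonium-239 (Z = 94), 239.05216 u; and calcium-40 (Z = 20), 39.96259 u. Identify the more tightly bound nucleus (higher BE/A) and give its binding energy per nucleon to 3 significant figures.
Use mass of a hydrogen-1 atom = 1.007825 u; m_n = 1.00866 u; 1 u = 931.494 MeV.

calcium-40; 8.55 MeV/nucleon

plutonium-239: Σm = 94(1.007825) + 145(1.00866) = 240.991250 u; Δm = 1.939090 u; E_B = 1806.3 MeV; E_B/A = 7.558 MeV
calcium-40: Σm = 20(1.007825) + 20(1.00866) = 40.329700 u; Δm = 0.367110 u; E_B = 341.96 MeV; E_B/A = 8.549 MeV
calcium-40 has the higher binding energy per nucleon, so it is the more tightly bound nucleus.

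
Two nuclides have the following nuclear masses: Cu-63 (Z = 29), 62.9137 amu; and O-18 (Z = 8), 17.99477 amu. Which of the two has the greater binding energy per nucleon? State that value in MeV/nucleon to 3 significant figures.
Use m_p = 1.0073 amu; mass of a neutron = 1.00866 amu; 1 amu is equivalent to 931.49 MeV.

Cu-63; 8.76 MeV/nucleon

Cu-63: Σm = 29(1.0073) + 34(1.00866) = 63.50614 amu; Δm = 0.59244 amu; E_B = 551.85 MeV; E_B/A = 8.760 MeV
O-18: Σm = 8(1.0073) + 10(1.00866) = 18.14500 amu; Δm = 0.15023 amu; E_B = 139.94 MeV; E_B/A = 7.774 MeV
Cu-63 has the higher binding energy per nucleon, so it is the more tightly bound nucleus.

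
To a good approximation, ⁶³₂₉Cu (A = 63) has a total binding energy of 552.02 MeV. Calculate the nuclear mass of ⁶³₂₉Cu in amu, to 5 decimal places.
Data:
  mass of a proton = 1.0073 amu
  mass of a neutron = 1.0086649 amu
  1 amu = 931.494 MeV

62.91369 amu

Mass defect = 552.02 MeV / (931.494 MeV/amu) = 0.5926179 amu
Constituent mass = 29(1.0073) + 34(1.0086649) = 63.5063066 amu
Nuclear mass = 63.5063066 − 0.5926179 = 62.9136887 amu ≈ 62.91369 amu (to 5 decimal places)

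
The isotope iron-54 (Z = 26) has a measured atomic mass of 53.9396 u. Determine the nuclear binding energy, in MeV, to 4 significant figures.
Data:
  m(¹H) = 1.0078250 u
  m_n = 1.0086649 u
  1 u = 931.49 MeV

Mass of separated nucleons = 26(1.0078250) + 28(1.0086649) = 26.2034500 + 28.2426172 = 54.4460672 u
Δm = 54.4460672 − 53.9396 = 0.5064672 u
E_B = 0.5064672 × 931.49 = 471.769 MeV

471.8 MeV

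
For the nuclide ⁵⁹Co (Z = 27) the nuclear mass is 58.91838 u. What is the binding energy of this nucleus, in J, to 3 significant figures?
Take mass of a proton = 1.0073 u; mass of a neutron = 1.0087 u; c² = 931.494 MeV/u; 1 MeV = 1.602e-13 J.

Mass of separated nucleons = 27(1.0073) + 32(1.0087) = 27.1971 + 32.2784 = 59.4755 u
Mass defect Δm = 59.4755 − 58.91838 = 0.55712 u
E_B = 0.55712 × 931.494 = 518.954 MeV
In joules: 518.954 MeV × 1.602e-13 J/MeV = 8.3136e-11 J

8.31e-11 J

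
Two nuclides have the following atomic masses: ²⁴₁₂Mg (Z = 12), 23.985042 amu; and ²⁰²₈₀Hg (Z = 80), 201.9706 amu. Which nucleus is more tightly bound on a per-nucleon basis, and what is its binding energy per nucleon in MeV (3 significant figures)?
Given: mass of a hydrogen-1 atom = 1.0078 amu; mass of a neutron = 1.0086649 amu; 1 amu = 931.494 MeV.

²⁴₁₂Mg; 8.25 MeV/nucleon

²⁴₁₂Mg: Σm = 12(1.0078) + 12(1.0086649) = 24.1975788 amu; Δm = 0.2125368 amu; E_B = 197.98 MeV; E_B/A = 8.249 MeV
²⁰²₈₀Hg: Σm = 80(1.0078) + 122(1.0086649) = 203.6811178 amu; Δm = 1.7105178 amu; E_B = 1593.3 MeV; E_B/A = 7.888 MeV
²⁴₁₂Mg has the higher binding energy per nucleon, so it is the more tightly bound nucleus.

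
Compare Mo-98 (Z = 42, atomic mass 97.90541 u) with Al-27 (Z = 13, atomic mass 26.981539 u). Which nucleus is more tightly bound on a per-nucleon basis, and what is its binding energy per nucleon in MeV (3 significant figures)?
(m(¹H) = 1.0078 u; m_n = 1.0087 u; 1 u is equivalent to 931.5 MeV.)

Mo-98: Σm = 42(1.0078) + 56(1.0087) = 98.8148 u; Δm = 0.90939 u; E_B = 847.10 MeV; E_B/A = 8.644 MeV
Al-27: Σm = 13(1.0078) + 14(1.0087) = 27.2232 u; Δm = 0.241661 u; E_B = 225.11 MeV; E_B/A = 8.337 MeV
Mo-98 has the higher binding energy per nucleon, so it is the more tightly bound nucleus.

Mo-98; 8.64 MeV/nucleon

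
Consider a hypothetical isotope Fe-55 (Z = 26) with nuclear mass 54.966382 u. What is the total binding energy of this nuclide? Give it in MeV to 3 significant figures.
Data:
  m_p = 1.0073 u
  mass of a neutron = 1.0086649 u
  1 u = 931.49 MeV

442 MeV

Mass of separated nucleons = 26(1.0073) + 29(1.0086649) = 26.1898 + 29.2512821 = 55.4410821 u
The mass defect is 55.4410821 − 54.966382 = 0.4747001 u.
Converting to energy: 0.4747001 u × 931.49 MeV/u = 442.178 MeV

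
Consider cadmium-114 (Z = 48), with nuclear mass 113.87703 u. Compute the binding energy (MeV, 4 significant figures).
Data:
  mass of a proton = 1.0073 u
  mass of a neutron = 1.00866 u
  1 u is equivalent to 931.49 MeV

973.3 MeV

With 48 protons and 66 neutrons (A = 114):
Total constituent mass: 48 × 1.0073 + 66 × 1.00866 = 114.92196 u
Mass defect Δm = 114.92196 − 113.87703 = 1.04493 u
Converting to energy: 1.04493 u × 931.49 MeV/u = 973.342 MeV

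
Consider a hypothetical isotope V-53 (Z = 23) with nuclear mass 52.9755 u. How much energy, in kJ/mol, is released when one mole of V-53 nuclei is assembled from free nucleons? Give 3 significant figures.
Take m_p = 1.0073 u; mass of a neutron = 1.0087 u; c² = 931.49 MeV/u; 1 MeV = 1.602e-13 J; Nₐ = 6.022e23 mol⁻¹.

The nucleus contains 23 protons and 53 − 23 = 30 neutrons.
Mass of separated nucleons = 23(1.0073) + 30(1.0087) = 23.1679 + 30.2610 = 53.4289 u
Mass defect Δm = 53.4289 − 52.9755 = 0.4534 u
Converting to energy: 0.4534 u × 931.49 MeV/u = 422.338 MeV
Per nucleus in joules: 422.338 MeV × 1.602e-13 J/MeV = 6.7659e-11 J
Per mole: 6.7659e-11 J × 6.022e23 mol⁻¹ = 4.0744e+13 J/mol

4.07e+10 kJ/mol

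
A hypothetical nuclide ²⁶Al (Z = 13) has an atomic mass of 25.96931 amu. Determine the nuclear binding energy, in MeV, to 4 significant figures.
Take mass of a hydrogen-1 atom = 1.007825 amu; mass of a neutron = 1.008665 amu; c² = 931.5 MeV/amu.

228.3 MeV

Mass of separated nucleons = 13(1.007825) + 13(1.008665) = 13.101725 + 13.112645 = 26.214370 amu
The mass defect is 26.214370 − 25.96931 = 0.245060 amu.
E_B = 0.245060 × 931.5 = 228.273 MeV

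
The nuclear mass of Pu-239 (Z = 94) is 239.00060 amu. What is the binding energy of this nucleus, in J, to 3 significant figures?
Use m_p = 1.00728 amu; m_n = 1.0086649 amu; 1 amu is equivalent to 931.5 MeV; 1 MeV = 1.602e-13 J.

2.90e-10 J

Mass of separated nucleons = 94(1.00728) + 145(1.0086649) = 94.68432 + 146.2564105 = 240.9407305 amu
The mass defect is 240.9407305 − 239.00060 = 1.9401305 amu.
Converting to energy: 1.9401305 amu × 931.5 MeV/amu = 1807.23 MeV
In joules: 1807.23 MeV × 1.602e-13 J/MeV = 2.8952e-10 J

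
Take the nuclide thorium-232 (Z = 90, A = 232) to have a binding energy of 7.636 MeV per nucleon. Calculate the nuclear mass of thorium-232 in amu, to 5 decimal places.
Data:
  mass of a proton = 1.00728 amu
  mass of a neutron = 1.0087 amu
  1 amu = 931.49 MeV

231.98875 amu

Total binding energy = 232 × 7.636 = 1771.552 MeV
Mass defect = 1771.552 MeV / (931.49 MeV/amu) = 1.9018476 amu
Constituent mass = 90(1.00728) + 142(1.0087) = 233.89060 amu
Nuclear mass = 233.89060 − 1.9018476 = 231.9887524 amu ≈ 231.98875 amu (to 5 decimal places)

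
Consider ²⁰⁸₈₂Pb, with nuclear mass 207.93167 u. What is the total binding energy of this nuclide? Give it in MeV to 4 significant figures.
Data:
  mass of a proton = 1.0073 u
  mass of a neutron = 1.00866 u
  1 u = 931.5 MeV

1638 MeV

Total constituent mass: 82 × 1.0073 + 126 × 1.00866 = 209.68976 u
The mass defect is 209.68976 − 207.93167 = 1.75809 u.
Binding energy = Δm·c² = 1.75809 × 931.5 MeV/u = 1637.66 MeV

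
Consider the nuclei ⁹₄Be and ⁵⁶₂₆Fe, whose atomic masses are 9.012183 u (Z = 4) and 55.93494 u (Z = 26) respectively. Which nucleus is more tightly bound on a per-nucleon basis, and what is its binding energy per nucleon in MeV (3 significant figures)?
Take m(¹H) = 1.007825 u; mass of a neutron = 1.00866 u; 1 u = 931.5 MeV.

⁹₄Be: Σm = 4(1.007825) + 5(1.00866) = 9.074600 u; Δm = 0.062417 u; E_B = 58.141 MeV; E_B/A = 6.460 MeV
⁵⁶₂₆Fe: Σm = 26(1.007825) + 30(1.00866) = 56.463250 u; Δm = 0.528310 u; E_B = 492.12 MeV; E_B/A = 8.788 MeV
⁵⁶₂₆Fe has the higher binding energy per nucleon, so it is the more tightly bound nucleus.

⁵⁶₂₆Fe; 8.79 MeV/nucleon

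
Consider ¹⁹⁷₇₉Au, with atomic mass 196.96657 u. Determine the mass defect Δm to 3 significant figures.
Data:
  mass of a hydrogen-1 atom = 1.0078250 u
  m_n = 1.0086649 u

1.67 u

With 79 protons and 118 neutrons (A = 197):
Σm = 79·m(¹H) + 118·m_n = 79.6181750 + 119.0224582 = 198.6406332 u
Mass defect Δm = 198.6406332 − 196.96657 = 1.6740632 u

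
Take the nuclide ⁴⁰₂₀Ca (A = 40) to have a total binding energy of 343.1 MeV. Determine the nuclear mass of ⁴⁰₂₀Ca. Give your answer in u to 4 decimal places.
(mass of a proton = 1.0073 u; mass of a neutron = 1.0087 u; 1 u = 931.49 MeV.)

39.9517 u

Mass defect = 343.1 MeV / (931.49 MeV/u) = 0.368335 u
Constituent mass = 20(1.0073) + 20(1.0087) = 40.3200 u
Nuclear mass = 40.3200 − 0.368335 = 39.951665 u ≈ 39.9517 u (to 4 decimal places)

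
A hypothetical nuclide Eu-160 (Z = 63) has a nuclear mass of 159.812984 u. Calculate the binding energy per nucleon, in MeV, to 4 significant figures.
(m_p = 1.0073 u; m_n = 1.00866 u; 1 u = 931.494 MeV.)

8.657 MeV/nucleon

With 63 protons and 97 neutrons (A = 160):
Mass of separated nucleons = 63(1.0073) + 97(1.00866) = 63.4599 + 97.84002 = 161.29992 u
The mass defect is 161.29992 − 159.812984 = 1.486936 u.
Converting to energy: 1.486936 u × 931.494 MeV/u = 1385.07 MeV
BE/A = 1385.07 MeV / 160 = 8.657 MeV/nucleon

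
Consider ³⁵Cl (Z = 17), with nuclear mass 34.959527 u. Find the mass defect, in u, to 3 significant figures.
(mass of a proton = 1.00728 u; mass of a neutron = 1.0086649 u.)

Mass of separated nucleons = 17(1.00728) + 18(1.0086649) = 17.12376 + 18.1559682 = 35.2797282 u
The mass defect is 35.2797282 − 34.959527 = 0.3202012 u.

0.320 u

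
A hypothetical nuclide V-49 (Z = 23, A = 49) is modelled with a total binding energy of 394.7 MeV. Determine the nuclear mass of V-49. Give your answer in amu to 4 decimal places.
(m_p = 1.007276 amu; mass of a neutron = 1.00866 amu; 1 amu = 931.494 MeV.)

Mass defect = 394.7 MeV / (931.494 MeV/amu) = 0.423728 amu
Constituent mass = 23(1.007276) + 26(1.00866) = 49.392508 amu
Nuclear mass = 49.392508 − 0.423728 = 48.968780 amu ≈ 48.9688 amu (to 4 decimal places)

48.9688 amu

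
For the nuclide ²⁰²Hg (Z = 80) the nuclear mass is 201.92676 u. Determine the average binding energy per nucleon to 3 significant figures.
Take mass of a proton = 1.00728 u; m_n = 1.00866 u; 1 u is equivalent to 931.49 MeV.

7.90 MeV/nucleon

Total constituent mass: 80 × 1.00728 + 122 × 1.00866 = 203.63892 u
Mass defect Δm = 203.63892 − 201.92676 = 1.71216 u
Converting to energy: 1.71216 u × 931.49 MeV/u = 1594.86 MeV
Per nucleon: 1594.86 / 202 = 7.895 MeV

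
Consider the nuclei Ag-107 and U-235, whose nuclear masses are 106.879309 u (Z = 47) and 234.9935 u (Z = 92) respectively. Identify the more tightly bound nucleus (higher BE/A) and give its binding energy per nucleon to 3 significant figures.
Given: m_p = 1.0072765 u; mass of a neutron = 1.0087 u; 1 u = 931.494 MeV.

Ag-107; 8.57 MeV/nucleon

Ag-107: Σm = 47(1.0072765) + 60(1.0087) = 107.8639955 u; Δm = 0.9846865 u; E_B = 917.23 MeV; E_B/A = 8.572 MeV
U-235: Σm = 92(1.0072765) + 143(1.0087) = 236.9135380 u; Δm = 1.9200380 u; E_B = 1788.5 MeV; E_B/A = 7.611 MeV
Ag-107 has the higher binding energy per nucleon, so it is the more tightly bound nucleus.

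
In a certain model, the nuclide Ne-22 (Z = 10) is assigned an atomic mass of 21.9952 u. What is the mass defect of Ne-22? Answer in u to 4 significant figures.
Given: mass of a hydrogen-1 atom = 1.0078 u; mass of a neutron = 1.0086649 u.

0.1868 u

Σm = 10·m(¹H) + 12·m_n = 10.0780 + 12.1039788 = 22.1819788 u
Δm = 22.1819788 − 21.9952 = 0.1867788 u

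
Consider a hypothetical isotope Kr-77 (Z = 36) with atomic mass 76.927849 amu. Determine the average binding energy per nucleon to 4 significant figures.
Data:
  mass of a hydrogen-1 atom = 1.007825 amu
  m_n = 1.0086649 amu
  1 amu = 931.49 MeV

8.578 MeV/nucleon

Z = 36, so N = A − Z = 77 − 36 = 41.
Mass of separated nucleons = 36(1.007825) + 41(1.0086649) = 36.281700 + 41.3552609 = 77.6369609 amu
Δm = 77.6369609 − 76.927849 = 0.7091119 amu
Binding energy = Δm·c² = 0.7091119 × 931.49 MeV/amu = 660.531 MeV
Dividing by A = 77 gives 8.578 MeV per nucleon.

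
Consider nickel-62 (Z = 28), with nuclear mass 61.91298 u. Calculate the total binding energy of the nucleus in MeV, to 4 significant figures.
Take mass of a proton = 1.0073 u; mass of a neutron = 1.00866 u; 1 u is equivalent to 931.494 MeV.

Mass of separated nucleons = 28(1.0073) + 34(1.00866) = 28.2044 + 34.29444 = 62.49884 u
Mass defect Δm = 62.49884 − 61.91298 = 0.58586 u
Binding energy = Δm·c² = 0.58586 × 931.494 MeV/u = 545.725 MeV

545.7 MeV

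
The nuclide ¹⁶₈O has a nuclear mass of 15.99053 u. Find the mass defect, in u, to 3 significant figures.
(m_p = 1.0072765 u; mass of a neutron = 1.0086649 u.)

Σm = 8·m_p + 8·m_n = 8.0582120 + 8.0693192 = 16.1275312 u
Δm = 16.1275312 − 15.99053 = 0.1370012 u

0.137 u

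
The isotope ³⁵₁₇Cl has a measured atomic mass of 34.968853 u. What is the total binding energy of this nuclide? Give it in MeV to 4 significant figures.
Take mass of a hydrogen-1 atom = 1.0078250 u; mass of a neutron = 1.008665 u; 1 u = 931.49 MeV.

298.2 MeV

Z = 17, so N = A − Z = 35 − 17 = 18.
Total constituent mass: 17 × 1.0078250 + 18 × 1.008665 = 35.2889950 u
Mass defect Δm = 35.2889950 − 34.968853 = 0.3201420 u
Converting to energy: 0.3201420 u × 931.49 MeV/u = 298.209 MeV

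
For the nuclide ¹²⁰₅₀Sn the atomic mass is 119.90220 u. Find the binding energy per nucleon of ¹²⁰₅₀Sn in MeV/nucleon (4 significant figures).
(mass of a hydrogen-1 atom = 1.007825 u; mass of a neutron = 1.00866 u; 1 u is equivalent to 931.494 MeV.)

8.502 MeV/nucleon

The nucleus contains 50 protons and 120 − 50 = 70 neutrons.
Total constituent mass: 50 × 1.007825 + 70 × 1.00866 = 120.997450 u
Δm = 120.997450 − 119.90220 = 1.095250 u
Converting to energy: 1.095250 u × 931.494 MeV/u = 1020.22 MeV
Dividing by A = 120 gives 8.502 MeV per nucleon.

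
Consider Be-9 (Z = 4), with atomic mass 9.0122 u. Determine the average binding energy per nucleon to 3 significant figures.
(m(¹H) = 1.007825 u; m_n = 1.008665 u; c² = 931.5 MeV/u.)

6.46 MeV/nucleon

Z = 4, so N = A − Z = 9 − 4 = 5.
Mass of separated nucleons = 4(1.007825) + 5(1.008665) = 4.031300 + 5.043325 = 9.074625 u
The mass defect is 9.074625 − 9.0122 = 0.062425 u.
Binding energy = Δm·c² = 0.062425 × 931.5 MeV/u = 58.1489 MeV
Dividing by A = 9 gives 6.461 MeV per nucleon.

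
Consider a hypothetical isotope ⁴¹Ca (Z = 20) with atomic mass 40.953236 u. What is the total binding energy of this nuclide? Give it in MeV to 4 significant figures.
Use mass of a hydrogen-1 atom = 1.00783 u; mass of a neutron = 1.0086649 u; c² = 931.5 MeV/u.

With 20 protons and 21 neutrons (A = 41):
Total constituent mass: 20 × 1.00783 + 21 × 1.0086649 = 41.3385629 u
The mass defect is 41.3385629 − 40.953236 = 0.3853269 u.
Converting to energy: 0.3853269 u × 931.5 MeV/u = 358.932 MeV

358.9 MeV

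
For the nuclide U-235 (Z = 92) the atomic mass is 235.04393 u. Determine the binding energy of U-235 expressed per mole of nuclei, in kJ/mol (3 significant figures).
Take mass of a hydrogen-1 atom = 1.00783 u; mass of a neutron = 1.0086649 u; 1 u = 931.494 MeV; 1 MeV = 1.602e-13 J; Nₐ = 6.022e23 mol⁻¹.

1.72e+11 kJ/mol

Z = 92, so N = A − Z = 235 − 92 = 143.
Total constituent mass: 92 × 1.00783 + 143 × 1.0086649 = 236.9594407 u
The mass defect is 236.9594407 − 235.04393 = 1.9155107 u.
Binding energy = Δm·c² = 1.9155107 × 931.494 MeV/u = 1784.29 MeV
Per nucleus in joules: 1784.29 MeV × 1.602e-13 J/MeV = 2.8584e-10 J
Per mole: 2.8584e-10 J × 6.022e23 mol⁻¹ = 1.7213e+14 J/mol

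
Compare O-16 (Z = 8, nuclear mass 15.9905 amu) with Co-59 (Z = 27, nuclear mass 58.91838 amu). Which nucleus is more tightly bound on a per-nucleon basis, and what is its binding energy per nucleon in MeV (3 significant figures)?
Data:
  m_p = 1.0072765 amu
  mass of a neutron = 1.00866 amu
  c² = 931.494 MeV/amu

Co-59; 8.77 MeV/nucleon

O-16: Σm = 8(1.0072765) + 8(1.00866) = 16.1274920 amu; Δm = 0.1369920 amu; E_B = 127.607 MeV; E_B/A = 7.975 MeV
Co-59: Σm = 27(1.0072765) + 32(1.00866) = 59.4735855 amu; Δm = 0.5552055 amu; E_B = 517.17 MeV; E_B/A = 8.766 MeV
Co-59 has the higher binding energy per nucleon, so it is the more tightly bound nucleus.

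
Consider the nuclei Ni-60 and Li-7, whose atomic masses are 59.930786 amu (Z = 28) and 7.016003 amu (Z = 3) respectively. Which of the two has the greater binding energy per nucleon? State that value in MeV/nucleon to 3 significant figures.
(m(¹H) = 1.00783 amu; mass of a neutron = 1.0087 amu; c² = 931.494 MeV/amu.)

Ni-60; 8.80 MeV/nucleon

Ni-60: Σm = 28(1.00783) + 32(1.0087) = 60.49764 amu; Δm = 0.566854 amu; E_B = 528.02 MeV; E_B/A = 8.800 MeV
Li-7: Σm = 3(1.00783) + 4(1.0087) = 7.05829 amu; Δm = 0.042287 amu; E_B = 39.390 MeV; E_B/A = 5.627 MeV
Ni-60 has the higher binding energy per nucleon, so it is the more tightly bound nucleus.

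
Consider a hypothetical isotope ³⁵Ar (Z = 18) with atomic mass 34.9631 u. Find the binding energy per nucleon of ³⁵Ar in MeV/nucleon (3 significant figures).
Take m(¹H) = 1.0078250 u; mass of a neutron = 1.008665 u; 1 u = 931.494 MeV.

8.65 MeV/nucleon

Σm = 18·m(¹H) + 17·m_n = 18.1408500 + 17.147305 = 35.2881550 u
The mass defect is 35.2881550 − 34.9631 = 0.3250550 u.
E_B = 0.3250550 × 931.494 = 302.787 MeV
Dividing by A = 35 gives 8.651 MeV per nucleon.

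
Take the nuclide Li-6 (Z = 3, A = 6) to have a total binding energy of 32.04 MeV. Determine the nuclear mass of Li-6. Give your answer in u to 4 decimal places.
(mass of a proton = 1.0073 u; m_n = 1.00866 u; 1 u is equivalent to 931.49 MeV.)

6.0135 u

Mass defect = 32.04 MeV / (931.49 MeV/u) = 0.034397 u
Constituent mass = 3(1.0073) + 3(1.00866) = 6.04788 u
Nuclear mass = 6.04788 − 0.034397 = 6.013483 u ≈ 6.0135 u (to 4 decimal places)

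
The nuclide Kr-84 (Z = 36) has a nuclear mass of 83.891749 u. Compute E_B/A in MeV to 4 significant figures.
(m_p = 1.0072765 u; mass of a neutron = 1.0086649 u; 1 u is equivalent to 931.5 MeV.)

8.718 MeV/nucleon

Σm = 36·m_p + 48·m_n = 36.2619540 + 48.4159152 = 84.6778692 u
The mass defect is 84.6778692 − 83.891749 = 0.7861202 u.
Converting to energy: 0.7861202 u × 931.5 MeV/u = 732.271 MeV
Dividing by A = 84 gives 8.718 MeV per nucleon.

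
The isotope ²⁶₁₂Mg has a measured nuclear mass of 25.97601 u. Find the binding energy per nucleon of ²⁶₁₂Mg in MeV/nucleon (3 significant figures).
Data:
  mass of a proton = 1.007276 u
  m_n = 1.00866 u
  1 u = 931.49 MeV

Total constituent mass: 12 × 1.007276 + 14 × 1.00866 = 26.208552 u
Mass defect Δm = 26.208552 − 25.97601 = 0.232542 u
Converting to energy: 0.232542 u × 931.49 MeV/u = 216.611 MeV
Dividing by A = 26 gives 8.331 MeV per nucleon.

8.33 MeV/nucleon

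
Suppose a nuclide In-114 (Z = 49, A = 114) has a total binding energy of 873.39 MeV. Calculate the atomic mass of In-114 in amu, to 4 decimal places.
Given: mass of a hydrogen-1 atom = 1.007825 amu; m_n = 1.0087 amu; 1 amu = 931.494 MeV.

114.0113 amu

Mass defect = 873.39 MeV / (931.494 MeV/amu) = 0.937623 amu
Constituent mass = 49(1.007825) + 65(1.0087) = 114.948925 amu
Atomic mass = 114.948925 − 0.937623 = 114.011302 amu ≈ 114.0113 amu (to 4 decimal places)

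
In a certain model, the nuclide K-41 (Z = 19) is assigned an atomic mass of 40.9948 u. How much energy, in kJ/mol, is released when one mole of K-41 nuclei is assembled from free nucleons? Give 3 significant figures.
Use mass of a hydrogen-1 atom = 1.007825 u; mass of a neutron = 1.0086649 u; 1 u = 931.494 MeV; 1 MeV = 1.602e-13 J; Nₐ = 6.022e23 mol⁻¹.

The nucleus contains 19 protons and 41 − 19 = 22 neutrons.
Total constituent mass: 19 × 1.007825 + 22 × 1.0086649 = 41.3393028 u
Mass defect Δm = 41.3393028 − 40.9948 = 0.3445028 u
E_B = 0.3445028 × 931.494 = 320.902 MeV
Per nucleus in joules: 320.902 MeV × 1.602e-13 J/MeV = 5.1409e-11 J
Per mole: 5.1409e-11 J × 6.022e23 mol⁻¹ = 3.0958e+13 J/mol

3.10e+10 kJ/mol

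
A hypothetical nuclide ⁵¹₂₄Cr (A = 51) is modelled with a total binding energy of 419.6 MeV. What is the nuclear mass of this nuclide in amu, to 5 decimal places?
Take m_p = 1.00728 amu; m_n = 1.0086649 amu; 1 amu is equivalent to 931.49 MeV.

Mass defect = 419.6 MeV / (931.49 MeV/amu) = 0.4504611 amu
Constituent mass = 24(1.00728) + 27(1.0086649) = 51.4086723 amu
Nuclear mass = 51.4086723 − 0.4504611 = 50.9582112 amu ≈ 50.95821 amu (to 5 decimal places)

50.95821 amu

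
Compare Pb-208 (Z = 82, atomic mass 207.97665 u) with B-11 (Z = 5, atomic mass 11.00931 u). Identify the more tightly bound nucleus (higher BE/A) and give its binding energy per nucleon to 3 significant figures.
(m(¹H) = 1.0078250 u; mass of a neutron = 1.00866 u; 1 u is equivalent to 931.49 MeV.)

Pb-208; 7.86 MeV/nucleon

Pb-208: Σm = 82(1.0078250) + 126(1.00866) = 209.7328100 u; Δm = 1.7561600 u; E_B = 1635.845 MeV; E_B/A = 7.8646 MeV
B-11: Σm = 5(1.0078250) + 6(1.00866) = 11.0910850 u; Δm = 0.0817750 u; E_B = 76.173 MeV; E_B/A = 6.9248 MeV
Pb-208 has the higher binding energy per nucleon, so it is the more tightly bound nucleus.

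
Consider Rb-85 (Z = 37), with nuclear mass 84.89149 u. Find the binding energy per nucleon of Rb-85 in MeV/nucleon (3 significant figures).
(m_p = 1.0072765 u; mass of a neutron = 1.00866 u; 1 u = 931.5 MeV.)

8.69 MeV/nucleon

Mass of separated nucleons = 37(1.0072765) + 48(1.00866) = 37.2692305 + 48.41568 = 85.6849105 u
The mass defect is 85.6849105 − 84.89149 = 0.7934205 u.
Binding energy = Δm·c² = 0.7934205 × 931.5 MeV/u = 739.0712 MeV
Dividing by A = 85 gives 8.69496 MeV per nucleon.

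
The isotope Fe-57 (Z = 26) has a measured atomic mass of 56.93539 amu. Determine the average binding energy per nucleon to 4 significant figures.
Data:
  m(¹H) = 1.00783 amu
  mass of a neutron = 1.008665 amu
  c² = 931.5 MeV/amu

With 26 protons and 31 neutrons (A = 57):
Mass of separated nucleons = 26(1.00783) + 31(1.008665) = 26.20358 + 31.268615 = 57.472195 amu
Δm = 57.472195 − 56.93539 = 0.536805 amu
Converting to energy: 0.536805 amu × 931.5 MeV/amu = 500.034 MeV
BE/A = 500.034 MeV / 57 = 8.773 MeV/nucleon

8.773 MeV/nucleon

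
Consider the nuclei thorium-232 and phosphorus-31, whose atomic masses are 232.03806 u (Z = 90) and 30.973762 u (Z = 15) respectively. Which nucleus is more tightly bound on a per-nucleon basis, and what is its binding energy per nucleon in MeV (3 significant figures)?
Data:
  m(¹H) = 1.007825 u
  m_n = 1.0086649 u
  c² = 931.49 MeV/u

phosphorus-31; 8.48 MeV/nucleon

thorium-232: Σm = 90(1.007825) + 142(1.0086649) = 233.9346658 u; Δm = 1.8966058 u; E_B = 1766.669 MeV; E_B/A = 7.61495 MeV
phosphorus-31: Σm = 15(1.007825) + 16(1.0086649) = 31.2560134 u; Δm = 0.2822514 u; E_B = 262.91 MeV; E_B/A = 8.481 MeV
phosphorus-31 has the higher binding energy per nucleon, so it is the more tightly bound nucleus.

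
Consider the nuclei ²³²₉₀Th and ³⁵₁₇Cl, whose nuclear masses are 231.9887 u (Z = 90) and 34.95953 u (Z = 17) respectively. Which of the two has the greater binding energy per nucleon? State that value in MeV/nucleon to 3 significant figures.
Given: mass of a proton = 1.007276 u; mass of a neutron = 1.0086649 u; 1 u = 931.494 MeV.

²³²₉₀Th: Σm = 90(1.007276) + 142(1.0086649) = 233.8852558 u; Δm = 1.8965558 u; E_B = 1766.63 MeV; E_B/A = 7.6148 MeV
³⁵₁₇Cl: Σm = 17(1.007276) + 18(1.0086649) = 35.2796602 u; Δm = 0.3201302 u; E_B = 298.20 MeV; E_B/A = 8.520 MeV
³⁵₁₇Cl has the higher binding energy per nucleon, so it is the more tightly bound nucleus.

³⁵₁₇Cl; 8.52 MeV/nucleon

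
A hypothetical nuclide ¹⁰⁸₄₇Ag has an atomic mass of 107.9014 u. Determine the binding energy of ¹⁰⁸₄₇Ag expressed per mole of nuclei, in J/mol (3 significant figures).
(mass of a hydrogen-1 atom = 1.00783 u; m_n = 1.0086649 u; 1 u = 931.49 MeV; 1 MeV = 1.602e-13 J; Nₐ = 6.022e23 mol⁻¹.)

8.94e+13 J/mol

With 47 protons and 61 neutrons (A = 108):
Σm = 47·m(¹H) + 61·m_n = 47.36801 + 61.5285589 = 108.8965689 u
The mass defect is 108.8965689 − 107.9014 = 0.9951689 u.
E_B = 0.9951689 × 931.49 = 926.990 MeV
Per nucleus in joules: 926.990 MeV × 1.602e-13 J/MeV = 1.4850e-10 J
Per mole: 1.4850e-10 J × 6.022e23 mol⁻¹ = 8.9427e+13 J/mol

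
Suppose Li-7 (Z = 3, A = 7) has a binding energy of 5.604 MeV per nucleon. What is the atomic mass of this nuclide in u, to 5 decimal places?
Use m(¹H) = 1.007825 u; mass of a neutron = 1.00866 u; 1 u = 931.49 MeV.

7.01600 u

Total binding energy = 7 × 5.604 = 39.228 MeV
Mass defect = 39.228 MeV / (931.49 MeV/u) = 0.0421132 u
Constituent mass = 3(1.007825) + 4(1.00866) = 7.058115 u
Atomic mass = 7.058115 − 0.0421132 = 7.0160018 u ≈ 7.01600 u (to 5 decimal places)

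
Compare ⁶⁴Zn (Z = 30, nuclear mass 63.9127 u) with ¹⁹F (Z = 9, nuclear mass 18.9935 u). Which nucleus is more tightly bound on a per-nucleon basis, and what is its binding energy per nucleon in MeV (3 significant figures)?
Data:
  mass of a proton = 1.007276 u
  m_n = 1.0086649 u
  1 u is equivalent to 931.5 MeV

⁶⁴Zn: Σm = 30(1.007276) + 34(1.0086649) = 64.5128866 u; Δm = 0.6001866 u; E_B = 559.074 MeV; E_B/A = 8.736 MeV
¹⁹F: Σm = 9(1.007276) + 10(1.0086649) = 19.1521330 u; Δm = 0.1586330 u; E_B = 147.77 MeV; E_B/A = 7.777 MeV
⁶⁴Zn has the higher binding energy per nucleon, so it is the more tightly bound nucleus.

⁶⁴Zn; 8.74 MeV/nucleon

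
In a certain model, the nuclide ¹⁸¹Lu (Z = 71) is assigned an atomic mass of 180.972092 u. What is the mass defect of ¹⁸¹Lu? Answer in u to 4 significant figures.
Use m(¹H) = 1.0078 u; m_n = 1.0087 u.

Total constituent mass: 71 × 1.0078 + 110 × 1.0087 = 182.5108 u
Mass defect Δm = 182.5108 − 180.972092 = 1.538708 u

1.539 u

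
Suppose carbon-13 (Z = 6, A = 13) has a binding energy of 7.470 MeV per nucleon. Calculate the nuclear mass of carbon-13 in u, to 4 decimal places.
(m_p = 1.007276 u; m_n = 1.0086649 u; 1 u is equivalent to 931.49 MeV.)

Total binding energy = 13 × 7.470 = 97.110 MeV
Mass defect = 97.110 MeV / (931.49 MeV/u) = 0.104252 u
Constituent mass = 6(1.007276) + 7(1.0086649) = 13.1043103 u
Nuclear mass = 13.1043103 − 0.104252 = 13.0000583 u ≈ 13.0001 u (to 4 decimal places)

13.0001 u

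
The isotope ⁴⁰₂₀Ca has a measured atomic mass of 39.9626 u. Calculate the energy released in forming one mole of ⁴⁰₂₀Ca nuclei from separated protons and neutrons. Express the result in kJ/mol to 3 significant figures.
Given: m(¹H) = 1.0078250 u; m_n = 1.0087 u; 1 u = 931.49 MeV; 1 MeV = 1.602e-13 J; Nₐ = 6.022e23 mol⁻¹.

Total constituent mass: 20 × 1.0078250 + 20 × 1.0087 = 40.3305000 u
The mass defect is 40.3305000 − 39.9626 = 0.3679000 u.
Binding energy = Δm·c² = 0.3679000 × 931.49 MeV/u = 342.695 MeV
Per nucleus in joules: 342.695 MeV × 1.602e-13 J/MeV = 5.4900e-11 J
Per mole: 5.4900e-11 J × 6.022e23 mol⁻¹ = 3.3061e+13 J/mol

3.31e+10 kJ/mol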